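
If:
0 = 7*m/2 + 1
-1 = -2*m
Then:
No Solution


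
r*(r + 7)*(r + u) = r^3 + r^2*u + 7*r^2 + 7*r*u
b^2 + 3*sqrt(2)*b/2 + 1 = (b + sqrt(2)/2)*(b + sqrt(2))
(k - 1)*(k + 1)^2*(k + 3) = k^4 + 4*k^3 + 2*k^2 - 4*k - 3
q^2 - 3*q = q*(q - 3)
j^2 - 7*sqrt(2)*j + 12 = (j - 6*sqrt(2))*(j - sqrt(2))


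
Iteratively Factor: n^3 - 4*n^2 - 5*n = (n + 1)*(n^2 - 5*n) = (n - 5)*(n + 1)*(n)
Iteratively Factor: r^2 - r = (r)*(r - 1)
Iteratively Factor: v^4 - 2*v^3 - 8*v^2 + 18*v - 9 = (v - 1)*(v^3 - v^2 - 9*v + 9) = (v - 3)*(v - 1)*(v^2 + 2*v - 3) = (v - 3)*(v - 1)*(v + 3)*(v - 1)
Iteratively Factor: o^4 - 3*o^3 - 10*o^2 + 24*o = (o - 4)*(o^3 + o^2 - 6*o) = (o - 4)*(o + 3)*(o^2 - 2*o) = (o - 4)*(o - 2)*(o + 3)*(o)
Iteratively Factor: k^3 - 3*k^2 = (k)*(k^2 - 3*k) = k^2*(k - 3)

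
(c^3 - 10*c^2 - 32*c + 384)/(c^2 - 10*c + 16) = (c^2 - 2*c - 48)/(c - 2)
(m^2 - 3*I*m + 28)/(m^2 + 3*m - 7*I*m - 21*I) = (m + 4*I)/(m + 3)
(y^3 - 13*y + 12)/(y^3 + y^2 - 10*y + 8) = (y - 3)/(y - 2)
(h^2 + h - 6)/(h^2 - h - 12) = (h - 2)/(h - 4)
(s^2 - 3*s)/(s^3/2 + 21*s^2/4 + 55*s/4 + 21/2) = 4*s*(s - 3)/(2*s^3 + 21*s^2 + 55*s + 42)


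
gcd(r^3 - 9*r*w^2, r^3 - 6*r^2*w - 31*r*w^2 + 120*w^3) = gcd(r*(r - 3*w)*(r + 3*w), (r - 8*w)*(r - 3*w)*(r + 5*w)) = r - 3*w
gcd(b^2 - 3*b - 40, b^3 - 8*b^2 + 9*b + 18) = 1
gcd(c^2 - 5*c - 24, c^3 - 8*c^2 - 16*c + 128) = c - 8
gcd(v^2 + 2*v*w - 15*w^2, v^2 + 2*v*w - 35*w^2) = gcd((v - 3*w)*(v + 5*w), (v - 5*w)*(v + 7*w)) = 1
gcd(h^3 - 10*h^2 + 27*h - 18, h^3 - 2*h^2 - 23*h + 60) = h - 3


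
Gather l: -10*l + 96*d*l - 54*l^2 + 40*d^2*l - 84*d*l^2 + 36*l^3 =36*l^3 + l^2*(-84*d - 54) + l*(40*d^2 + 96*d - 10)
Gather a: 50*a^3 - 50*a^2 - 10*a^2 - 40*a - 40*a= 50*a^3 - 60*a^2 - 80*a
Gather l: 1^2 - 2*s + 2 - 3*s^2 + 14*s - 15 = -3*s^2 + 12*s - 12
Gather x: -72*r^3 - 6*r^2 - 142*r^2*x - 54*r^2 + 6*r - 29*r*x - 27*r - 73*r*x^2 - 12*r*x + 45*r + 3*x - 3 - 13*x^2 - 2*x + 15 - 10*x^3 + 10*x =-72*r^3 - 60*r^2 + 24*r - 10*x^3 + x^2*(-73*r - 13) + x*(-142*r^2 - 41*r + 11) + 12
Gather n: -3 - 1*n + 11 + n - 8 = 0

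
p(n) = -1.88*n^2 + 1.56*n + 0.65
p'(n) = 1.56 - 3.76*n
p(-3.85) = -33.22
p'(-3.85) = 16.04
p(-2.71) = -17.38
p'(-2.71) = 11.75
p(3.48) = -16.69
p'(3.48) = -11.52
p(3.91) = -21.99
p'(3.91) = -13.14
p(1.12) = 0.04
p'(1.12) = -2.65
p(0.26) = 0.93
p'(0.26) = 0.58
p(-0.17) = 0.33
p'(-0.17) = 2.20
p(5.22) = -42.43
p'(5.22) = -18.07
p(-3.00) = -20.95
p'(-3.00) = 12.84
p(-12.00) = -288.79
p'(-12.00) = 46.68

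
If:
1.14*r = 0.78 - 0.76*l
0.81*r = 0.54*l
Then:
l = 0.51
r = 0.34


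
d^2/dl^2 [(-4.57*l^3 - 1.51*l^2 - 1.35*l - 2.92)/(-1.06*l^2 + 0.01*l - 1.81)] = (-14.469358*l^3 + 1.80665400000001*l^2 + 74.10429*l - 1.261348)/(1.191016*l^6 - 0.033708*l^5 + 6.101466*l^4 - 0.115117*l^3 + 10.418541*l^2 - 0.098283*l + 5.929741)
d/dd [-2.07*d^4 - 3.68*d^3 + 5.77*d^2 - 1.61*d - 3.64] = -8.28*d^3 - 11.04*d^2 + 11.54*d - 1.61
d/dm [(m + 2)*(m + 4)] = 2*m + 6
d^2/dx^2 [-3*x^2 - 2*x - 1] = -6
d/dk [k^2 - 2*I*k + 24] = 2*k - 2*I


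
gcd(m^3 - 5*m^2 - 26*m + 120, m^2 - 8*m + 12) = m - 6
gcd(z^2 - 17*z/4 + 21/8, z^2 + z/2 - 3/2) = 1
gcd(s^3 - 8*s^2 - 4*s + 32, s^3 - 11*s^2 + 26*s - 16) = s^2 - 10*s + 16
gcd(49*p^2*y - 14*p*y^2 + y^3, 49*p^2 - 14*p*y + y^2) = 49*p^2 - 14*p*y + y^2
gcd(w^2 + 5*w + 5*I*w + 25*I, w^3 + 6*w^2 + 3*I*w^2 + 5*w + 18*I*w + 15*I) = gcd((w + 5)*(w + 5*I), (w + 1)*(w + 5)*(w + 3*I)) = w + 5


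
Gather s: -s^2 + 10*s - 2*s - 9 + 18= -s^2 + 8*s + 9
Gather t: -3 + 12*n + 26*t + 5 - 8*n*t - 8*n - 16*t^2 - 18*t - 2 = 4*n - 16*t^2 + t*(8 - 8*n)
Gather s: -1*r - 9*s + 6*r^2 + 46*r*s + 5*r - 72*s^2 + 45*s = 6*r^2 + 4*r - 72*s^2 + s*(46*r + 36)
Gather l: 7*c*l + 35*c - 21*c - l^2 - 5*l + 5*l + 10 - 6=7*c*l + 14*c - l^2 + 4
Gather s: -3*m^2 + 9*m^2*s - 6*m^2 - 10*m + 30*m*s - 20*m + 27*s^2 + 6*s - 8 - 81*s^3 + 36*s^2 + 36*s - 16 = -9*m^2 - 30*m - 81*s^3 + 63*s^2 + s*(9*m^2 + 30*m + 42) - 24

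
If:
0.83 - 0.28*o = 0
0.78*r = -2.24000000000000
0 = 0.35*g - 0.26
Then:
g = 0.74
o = 2.96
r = -2.87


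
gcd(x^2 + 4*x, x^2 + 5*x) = x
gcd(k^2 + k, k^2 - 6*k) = k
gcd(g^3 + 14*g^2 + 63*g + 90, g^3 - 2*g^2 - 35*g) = g + 5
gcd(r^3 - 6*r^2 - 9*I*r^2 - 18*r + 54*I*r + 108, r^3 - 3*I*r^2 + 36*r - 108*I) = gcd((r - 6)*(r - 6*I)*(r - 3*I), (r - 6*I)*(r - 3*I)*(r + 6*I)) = r^2 - 9*I*r - 18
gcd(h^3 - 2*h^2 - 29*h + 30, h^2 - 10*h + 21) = 1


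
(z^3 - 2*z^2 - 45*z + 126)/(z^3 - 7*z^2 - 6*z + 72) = (z^2 + 4*z - 21)/(z^2 - z - 12)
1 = 1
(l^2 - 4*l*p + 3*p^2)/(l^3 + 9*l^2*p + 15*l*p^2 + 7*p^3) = (l^2 - 4*l*p + 3*p^2)/(l^3 + 9*l^2*p + 15*l*p^2 + 7*p^3)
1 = 1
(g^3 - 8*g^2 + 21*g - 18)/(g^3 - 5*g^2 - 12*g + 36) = (g^2 - 6*g + 9)/(g^2 - 3*g - 18)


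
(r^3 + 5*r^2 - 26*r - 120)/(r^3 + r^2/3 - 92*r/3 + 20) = 3*(r + 4)/(3*r - 2)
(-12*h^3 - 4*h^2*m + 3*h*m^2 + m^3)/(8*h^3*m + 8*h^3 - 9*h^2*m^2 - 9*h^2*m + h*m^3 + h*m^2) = (-12*h^3 - 4*h^2*m + 3*h*m^2 + m^3)/(h*(8*h^2*m + 8*h^2 - 9*h*m^2 - 9*h*m + m^3 + m^2))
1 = 1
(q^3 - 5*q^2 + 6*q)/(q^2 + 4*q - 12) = q*(q - 3)/(q + 6)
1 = 1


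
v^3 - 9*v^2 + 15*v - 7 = (v - 7)*(v - 1)^2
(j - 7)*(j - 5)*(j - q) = j^3 - j^2*q - 12*j^2 + 12*j*q + 35*j - 35*q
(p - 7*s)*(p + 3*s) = p^2 - 4*p*s - 21*s^2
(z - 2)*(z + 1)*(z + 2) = z^3 + z^2 - 4*z - 4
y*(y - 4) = y^2 - 4*y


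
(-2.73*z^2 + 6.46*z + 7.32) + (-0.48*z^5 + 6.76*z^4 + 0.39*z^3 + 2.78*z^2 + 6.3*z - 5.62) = -0.48*z^5 + 6.76*z^4 + 0.39*z^3 + 0.0499999999999998*z^2 + 12.76*z + 1.7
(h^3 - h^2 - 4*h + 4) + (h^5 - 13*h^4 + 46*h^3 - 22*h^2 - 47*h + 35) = h^5 - 13*h^4 + 47*h^3 - 23*h^2 - 51*h + 39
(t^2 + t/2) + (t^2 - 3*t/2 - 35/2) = 2*t^2 - t - 35/2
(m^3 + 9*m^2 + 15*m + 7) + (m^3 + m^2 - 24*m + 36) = 2*m^3 + 10*m^2 - 9*m + 43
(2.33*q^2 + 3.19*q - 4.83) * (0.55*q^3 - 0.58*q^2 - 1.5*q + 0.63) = 1.2815*q^5 + 0.4031*q^4 - 8.0017*q^3 - 0.515700000000001*q^2 + 9.2547*q - 3.0429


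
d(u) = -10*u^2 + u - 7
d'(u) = 1 - 20*u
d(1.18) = -19.74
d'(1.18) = -22.60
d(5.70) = -326.20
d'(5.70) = -113.00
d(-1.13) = -20.90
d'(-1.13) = 23.60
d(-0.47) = -9.68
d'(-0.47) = 10.40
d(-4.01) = -171.81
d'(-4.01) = 81.20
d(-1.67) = -36.56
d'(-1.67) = 34.40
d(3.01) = -94.59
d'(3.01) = -59.20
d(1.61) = -31.31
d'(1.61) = -31.20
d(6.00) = -361.00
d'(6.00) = -119.00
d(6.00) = -361.00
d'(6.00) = -119.00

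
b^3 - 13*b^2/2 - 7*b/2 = b*(b - 7)*(b + 1/2)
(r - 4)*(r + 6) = r^2 + 2*r - 24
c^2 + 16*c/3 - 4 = (c - 2/3)*(c + 6)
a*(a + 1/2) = a^2 + a/2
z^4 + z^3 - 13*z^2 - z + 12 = (z - 3)*(z - 1)*(z + 1)*(z + 4)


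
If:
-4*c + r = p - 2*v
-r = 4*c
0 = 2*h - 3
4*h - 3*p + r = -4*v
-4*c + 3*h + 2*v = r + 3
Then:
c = -3/8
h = 3/2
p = 3/2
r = 3/2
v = -3/4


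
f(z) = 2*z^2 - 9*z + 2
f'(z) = 4*z - 9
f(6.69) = 31.30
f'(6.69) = 17.76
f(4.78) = 4.68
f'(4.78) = 10.12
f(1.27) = -6.20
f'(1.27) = -3.92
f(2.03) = -8.03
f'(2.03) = -0.88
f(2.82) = -7.48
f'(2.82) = 2.28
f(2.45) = -8.04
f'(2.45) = 0.80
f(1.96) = -7.96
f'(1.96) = -1.16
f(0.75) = -3.62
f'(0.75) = -6.00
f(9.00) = 83.00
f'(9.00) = 27.00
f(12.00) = 182.00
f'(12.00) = 39.00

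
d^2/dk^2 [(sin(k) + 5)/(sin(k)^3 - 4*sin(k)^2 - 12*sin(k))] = (-4*sin(k)^4 - 33*sin(k)^3 + 162*sin(k)^2 - 116*sin(k) - 984 - 600/sin(k) + 1440/sin(k)^2 + 1440/sin(k)^3)/((sin(k) - 6)^3*(sin(k) + 2)^3)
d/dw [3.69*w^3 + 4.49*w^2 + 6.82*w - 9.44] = 11.07*w^2 + 8.98*w + 6.82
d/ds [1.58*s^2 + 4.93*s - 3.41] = 3.16*s + 4.93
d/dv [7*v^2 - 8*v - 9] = 14*v - 8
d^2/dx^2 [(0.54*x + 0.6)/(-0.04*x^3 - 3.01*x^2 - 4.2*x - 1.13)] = (-0.005184*x^5 - 0.401616*x^4 - 10.759308*x^3 - 32.928264*x^2 - 34.328268*x - 11.96076)/(6.4e-5*x^9 + 0.014448*x^8 + 1.107372*x^7 + 30.310405*x^6 + 117.090372*x^5 + 191.141979*x^4 + 159.953988*x^3 + 71.330007*x^2 + 16.08894*x + 1.442897)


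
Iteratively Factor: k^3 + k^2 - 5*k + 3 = (k + 3)*(k^2 - 2*k + 1) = (k - 1)*(k + 3)*(k - 1)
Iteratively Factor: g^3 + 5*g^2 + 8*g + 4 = (g + 2)*(g^2 + 3*g + 2) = (g + 2)^2*(g + 1)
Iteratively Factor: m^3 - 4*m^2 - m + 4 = (m - 1)*(m^2 - 3*m - 4) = (m - 4)*(m - 1)*(m + 1)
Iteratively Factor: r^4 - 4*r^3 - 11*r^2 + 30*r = (r - 5)*(r^3 + r^2 - 6*r) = (r - 5)*(r - 2)*(r^2 + 3*r) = (r - 5)*(r - 2)*(r + 3)*(r)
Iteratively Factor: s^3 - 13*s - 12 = (s + 3)*(s^2 - 3*s - 4) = (s + 1)*(s + 3)*(s - 4)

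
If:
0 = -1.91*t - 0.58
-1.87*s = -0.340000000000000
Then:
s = 0.18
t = -0.30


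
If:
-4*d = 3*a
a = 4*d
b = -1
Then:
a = 0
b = -1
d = 0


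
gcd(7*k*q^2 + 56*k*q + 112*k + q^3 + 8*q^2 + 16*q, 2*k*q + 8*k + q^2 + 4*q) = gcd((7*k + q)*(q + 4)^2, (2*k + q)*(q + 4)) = q + 4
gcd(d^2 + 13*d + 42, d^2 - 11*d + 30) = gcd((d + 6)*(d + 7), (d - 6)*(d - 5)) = 1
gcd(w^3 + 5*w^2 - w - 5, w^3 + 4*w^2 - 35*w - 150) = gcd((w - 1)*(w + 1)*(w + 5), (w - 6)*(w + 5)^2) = w + 5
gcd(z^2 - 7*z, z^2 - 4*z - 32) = 1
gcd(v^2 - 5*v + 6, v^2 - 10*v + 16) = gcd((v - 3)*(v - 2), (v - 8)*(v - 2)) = v - 2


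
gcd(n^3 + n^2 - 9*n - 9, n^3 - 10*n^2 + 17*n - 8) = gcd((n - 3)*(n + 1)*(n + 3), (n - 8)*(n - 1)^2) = 1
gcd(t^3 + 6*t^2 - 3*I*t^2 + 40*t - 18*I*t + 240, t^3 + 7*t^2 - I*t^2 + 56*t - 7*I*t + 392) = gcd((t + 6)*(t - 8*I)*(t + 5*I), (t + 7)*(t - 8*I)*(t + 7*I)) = t - 8*I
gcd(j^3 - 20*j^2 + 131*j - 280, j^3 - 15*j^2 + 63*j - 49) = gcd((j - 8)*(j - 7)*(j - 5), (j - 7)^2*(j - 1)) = j - 7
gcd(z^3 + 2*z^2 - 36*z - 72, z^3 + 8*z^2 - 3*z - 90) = z + 6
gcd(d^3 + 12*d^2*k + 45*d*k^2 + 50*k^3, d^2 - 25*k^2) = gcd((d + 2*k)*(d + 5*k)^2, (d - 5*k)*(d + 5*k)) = d + 5*k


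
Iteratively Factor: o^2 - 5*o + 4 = (o - 1)*(o - 4)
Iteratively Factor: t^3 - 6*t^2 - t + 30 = (t + 2)*(t^2 - 8*t + 15) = (t - 3)*(t + 2)*(t - 5)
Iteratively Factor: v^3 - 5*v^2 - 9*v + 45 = (v + 3)*(v^2 - 8*v + 15) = (v - 5)*(v + 3)*(v - 3)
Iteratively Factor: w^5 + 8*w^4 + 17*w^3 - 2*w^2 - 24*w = (w + 3)*(w^4 + 5*w^3 + 2*w^2 - 8*w) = w*(w + 3)*(w^3 + 5*w^2 + 2*w - 8) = w*(w + 2)*(w + 3)*(w^2 + 3*w - 4) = w*(w - 1)*(w + 2)*(w + 3)*(w + 4)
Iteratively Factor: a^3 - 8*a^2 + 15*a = (a - 3)*(a^2 - 5*a) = (a - 5)*(a - 3)*(a)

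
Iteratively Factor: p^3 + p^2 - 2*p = (p + 2)*(p^2 - p) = p*(p + 2)*(p - 1)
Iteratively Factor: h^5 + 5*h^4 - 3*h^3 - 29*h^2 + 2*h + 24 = (h + 4)*(h^4 + h^3 - 7*h^2 - h + 6) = (h - 1)*(h + 4)*(h^3 + 2*h^2 - 5*h - 6) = (h - 2)*(h - 1)*(h + 4)*(h^2 + 4*h + 3) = (h - 2)*(h - 1)*(h + 1)*(h + 4)*(h + 3)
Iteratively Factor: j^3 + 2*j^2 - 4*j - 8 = (j + 2)*(j^2 - 4) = (j - 2)*(j + 2)*(j + 2)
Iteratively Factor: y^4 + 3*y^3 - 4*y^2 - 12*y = (y)*(y^3 + 3*y^2 - 4*y - 12) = y*(y + 3)*(y^2 - 4) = y*(y - 2)*(y + 3)*(y + 2)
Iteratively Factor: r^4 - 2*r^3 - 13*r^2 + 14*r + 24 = (r + 1)*(r^3 - 3*r^2 - 10*r + 24) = (r + 1)*(r + 3)*(r^2 - 6*r + 8) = (r - 4)*(r + 1)*(r + 3)*(r - 2)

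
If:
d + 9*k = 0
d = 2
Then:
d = 2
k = -2/9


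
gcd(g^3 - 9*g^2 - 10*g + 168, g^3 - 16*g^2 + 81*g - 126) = g^2 - 13*g + 42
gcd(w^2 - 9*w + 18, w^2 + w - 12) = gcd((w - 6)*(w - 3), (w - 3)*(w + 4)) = w - 3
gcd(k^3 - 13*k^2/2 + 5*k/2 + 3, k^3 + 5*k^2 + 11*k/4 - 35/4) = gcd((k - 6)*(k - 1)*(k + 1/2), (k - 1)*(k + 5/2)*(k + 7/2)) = k - 1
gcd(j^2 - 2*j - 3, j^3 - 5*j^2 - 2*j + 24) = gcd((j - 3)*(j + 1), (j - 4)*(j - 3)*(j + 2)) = j - 3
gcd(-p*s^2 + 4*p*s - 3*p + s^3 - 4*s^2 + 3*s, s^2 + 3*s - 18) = s - 3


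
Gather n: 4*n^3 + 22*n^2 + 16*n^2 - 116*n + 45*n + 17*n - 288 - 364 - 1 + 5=4*n^3 + 38*n^2 - 54*n - 648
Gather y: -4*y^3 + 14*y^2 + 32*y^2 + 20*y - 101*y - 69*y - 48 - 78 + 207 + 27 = -4*y^3 + 46*y^2 - 150*y + 108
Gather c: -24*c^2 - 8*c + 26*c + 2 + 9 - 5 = -24*c^2 + 18*c + 6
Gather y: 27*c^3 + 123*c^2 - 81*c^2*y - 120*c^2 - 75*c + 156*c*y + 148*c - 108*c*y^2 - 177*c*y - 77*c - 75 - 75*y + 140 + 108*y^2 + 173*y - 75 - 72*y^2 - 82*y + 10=27*c^3 + 3*c^2 - 4*c + y^2*(36 - 108*c) + y*(-81*c^2 - 21*c + 16)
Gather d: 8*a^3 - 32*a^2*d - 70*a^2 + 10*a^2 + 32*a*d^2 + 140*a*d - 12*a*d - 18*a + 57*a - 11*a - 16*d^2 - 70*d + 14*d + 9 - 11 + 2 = 8*a^3 - 60*a^2 + 28*a + d^2*(32*a - 16) + d*(-32*a^2 + 128*a - 56)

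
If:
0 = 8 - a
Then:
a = 8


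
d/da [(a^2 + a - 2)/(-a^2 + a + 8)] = 2*(a^2 + 6*a + 5)/(a^4 - 2*a^3 - 15*a^2 + 16*a + 64)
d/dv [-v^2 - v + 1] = -2*v - 1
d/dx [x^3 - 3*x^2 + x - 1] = 3*x^2 - 6*x + 1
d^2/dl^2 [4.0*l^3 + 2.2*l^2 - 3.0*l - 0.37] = 24.0*l + 4.4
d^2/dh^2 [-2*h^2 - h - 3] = -4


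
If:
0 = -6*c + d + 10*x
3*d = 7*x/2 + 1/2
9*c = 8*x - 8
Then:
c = -544/315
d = -14/15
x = -33/35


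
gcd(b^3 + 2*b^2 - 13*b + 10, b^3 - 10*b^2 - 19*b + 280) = b + 5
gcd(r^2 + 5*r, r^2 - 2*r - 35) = r + 5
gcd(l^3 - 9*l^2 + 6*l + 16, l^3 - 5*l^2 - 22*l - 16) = l^2 - 7*l - 8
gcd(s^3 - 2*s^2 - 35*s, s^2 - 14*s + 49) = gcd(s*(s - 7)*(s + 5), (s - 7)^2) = s - 7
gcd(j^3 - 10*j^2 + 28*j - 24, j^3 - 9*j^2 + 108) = j - 6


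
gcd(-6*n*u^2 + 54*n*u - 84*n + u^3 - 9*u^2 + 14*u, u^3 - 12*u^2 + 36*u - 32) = u - 2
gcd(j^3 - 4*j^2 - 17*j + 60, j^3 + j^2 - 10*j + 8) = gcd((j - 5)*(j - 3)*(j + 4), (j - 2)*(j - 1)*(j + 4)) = j + 4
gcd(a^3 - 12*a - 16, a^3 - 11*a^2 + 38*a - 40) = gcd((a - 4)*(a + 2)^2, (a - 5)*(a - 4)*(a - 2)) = a - 4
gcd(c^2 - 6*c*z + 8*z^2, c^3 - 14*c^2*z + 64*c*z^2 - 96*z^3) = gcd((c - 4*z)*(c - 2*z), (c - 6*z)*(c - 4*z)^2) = -c + 4*z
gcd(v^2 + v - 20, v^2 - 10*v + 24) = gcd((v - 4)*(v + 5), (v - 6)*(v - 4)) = v - 4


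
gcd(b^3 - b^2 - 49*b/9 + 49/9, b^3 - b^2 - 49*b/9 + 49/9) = b^3 - b^2 - 49*b/9 + 49/9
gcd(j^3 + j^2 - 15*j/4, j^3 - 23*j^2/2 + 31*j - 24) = j - 3/2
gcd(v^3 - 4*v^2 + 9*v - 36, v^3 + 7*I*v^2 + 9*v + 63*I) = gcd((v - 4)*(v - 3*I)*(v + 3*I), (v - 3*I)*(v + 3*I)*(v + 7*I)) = v^2 + 9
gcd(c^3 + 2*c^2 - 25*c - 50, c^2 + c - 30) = c - 5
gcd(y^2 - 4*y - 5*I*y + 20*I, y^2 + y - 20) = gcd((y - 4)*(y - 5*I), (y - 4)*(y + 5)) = y - 4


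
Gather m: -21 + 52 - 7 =24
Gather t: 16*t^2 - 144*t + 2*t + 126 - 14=16*t^2 - 142*t + 112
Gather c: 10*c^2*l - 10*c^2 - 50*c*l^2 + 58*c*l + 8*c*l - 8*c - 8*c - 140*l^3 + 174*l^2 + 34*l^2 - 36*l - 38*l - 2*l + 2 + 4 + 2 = c^2*(10*l - 10) + c*(-50*l^2 + 66*l - 16) - 140*l^3 + 208*l^2 - 76*l + 8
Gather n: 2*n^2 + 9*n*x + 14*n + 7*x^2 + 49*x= 2*n^2 + n*(9*x + 14) + 7*x^2 + 49*x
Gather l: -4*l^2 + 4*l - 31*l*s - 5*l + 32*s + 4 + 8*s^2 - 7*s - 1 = -4*l^2 + l*(-31*s - 1) + 8*s^2 + 25*s + 3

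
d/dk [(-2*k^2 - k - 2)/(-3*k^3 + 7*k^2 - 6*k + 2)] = (-6*k^4 - 6*k^3 + k^2 + 20*k - 14)/(9*k^6 - 42*k^5 + 85*k^4 - 96*k^3 + 64*k^2 - 24*k + 4)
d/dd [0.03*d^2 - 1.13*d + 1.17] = 0.06*d - 1.13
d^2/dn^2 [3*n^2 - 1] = 6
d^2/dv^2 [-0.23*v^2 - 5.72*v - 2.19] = -0.460000000000000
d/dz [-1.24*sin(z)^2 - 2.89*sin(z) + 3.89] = -(2.48*sin(z) + 2.89)*cos(z)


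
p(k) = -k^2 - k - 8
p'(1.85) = -4.70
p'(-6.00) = 11.00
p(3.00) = -20.00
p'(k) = -2*k - 1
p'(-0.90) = 0.80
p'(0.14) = -1.28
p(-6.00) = -38.00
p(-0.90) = -7.91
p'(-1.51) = 2.02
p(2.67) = -17.80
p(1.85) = -13.27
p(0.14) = -8.16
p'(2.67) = -6.34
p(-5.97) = -37.67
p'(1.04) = -3.08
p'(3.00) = -7.00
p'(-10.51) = 20.02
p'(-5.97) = 10.94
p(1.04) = -10.12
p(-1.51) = -8.77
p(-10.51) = -107.95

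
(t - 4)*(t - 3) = t^2 - 7*t + 12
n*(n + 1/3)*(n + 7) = n^3 + 22*n^2/3 + 7*n/3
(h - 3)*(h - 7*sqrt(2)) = h^2 - 7*sqrt(2)*h - 3*h + 21*sqrt(2)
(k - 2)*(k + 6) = k^2 + 4*k - 12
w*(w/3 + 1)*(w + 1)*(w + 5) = w^4/3 + 3*w^3 + 23*w^2/3 + 5*w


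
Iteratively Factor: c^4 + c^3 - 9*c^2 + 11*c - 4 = (c + 4)*(c^3 - 3*c^2 + 3*c - 1) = (c - 1)*(c + 4)*(c^2 - 2*c + 1) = (c - 1)^2*(c + 4)*(c - 1)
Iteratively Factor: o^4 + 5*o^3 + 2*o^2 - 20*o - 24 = (o - 2)*(o^3 + 7*o^2 + 16*o + 12) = (o - 2)*(o + 3)*(o^2 + 4*o + 4) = (o - 2)*(o + 2)*(o + 3)*(o + 2)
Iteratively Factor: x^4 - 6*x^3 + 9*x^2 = (x - 3)*(x^3 - 3*x^2) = x*(x - 3)*(x^2 - 3*x) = x^2*(x - 3)*(x - 3)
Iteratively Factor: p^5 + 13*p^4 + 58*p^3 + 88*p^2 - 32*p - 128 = (p + 4)*(p^4 + 9*p^3 + 22*p^2 - 32) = (p + 2)*(p + 4)*(p^3 + 7*p^2 + 8*p - 16) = (p + 2)*(p + 4)^2*(p^2 + 3*p - 4) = (p + 2)*(p + 4)^3*(p - 1)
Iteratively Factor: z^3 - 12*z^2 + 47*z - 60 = (z - 3)*(z^2 - 9*z + 20) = (z - 4)*(z - 3)*(z - 5)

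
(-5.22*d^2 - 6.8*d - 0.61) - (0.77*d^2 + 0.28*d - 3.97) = -5.99*d^2 - 7.08*d + 3.36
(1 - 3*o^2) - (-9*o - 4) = -3*o^2 + 9*o + 5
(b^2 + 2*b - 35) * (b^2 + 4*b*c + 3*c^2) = b^4 + 4*b^3*c + 2*b^3 + 3*b^2*c^2 + 8*b^2*c - 35*b^2 + 6*b*c^2 - 140*b*c - 105*c^2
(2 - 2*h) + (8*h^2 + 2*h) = 8*h^2 + 2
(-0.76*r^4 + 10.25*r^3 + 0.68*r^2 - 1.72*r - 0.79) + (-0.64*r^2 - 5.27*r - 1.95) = -0.76*r^4 + 10.25*r^3 + 0.04*r^2 - 6.99*r - 2.74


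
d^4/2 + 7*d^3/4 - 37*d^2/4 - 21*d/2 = d*(d/2 + 1/2)*(d - 7/2)*(d + 6)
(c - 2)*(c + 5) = c^2 + 3*c - 10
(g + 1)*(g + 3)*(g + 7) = g^3 + 11*g^2 + 31*g + 21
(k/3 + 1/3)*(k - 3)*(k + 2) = k^3/3 - 7*k/3 - 2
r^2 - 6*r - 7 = (r - 7)*(r + 1)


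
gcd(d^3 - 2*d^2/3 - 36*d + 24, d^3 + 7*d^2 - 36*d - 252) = d^2 - 36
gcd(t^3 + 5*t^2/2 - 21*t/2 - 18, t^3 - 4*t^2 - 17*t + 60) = t^2 + t - 12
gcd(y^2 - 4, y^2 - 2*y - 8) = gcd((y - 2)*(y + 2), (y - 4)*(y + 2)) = y + 2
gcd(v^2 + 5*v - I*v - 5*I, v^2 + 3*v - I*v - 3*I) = v - I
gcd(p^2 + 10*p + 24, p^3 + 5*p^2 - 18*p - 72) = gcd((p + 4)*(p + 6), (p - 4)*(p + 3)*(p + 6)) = p + 6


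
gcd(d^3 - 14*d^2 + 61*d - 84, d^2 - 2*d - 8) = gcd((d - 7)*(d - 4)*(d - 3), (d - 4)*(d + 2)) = d - 4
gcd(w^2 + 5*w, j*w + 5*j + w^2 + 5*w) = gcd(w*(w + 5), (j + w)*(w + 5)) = w + 5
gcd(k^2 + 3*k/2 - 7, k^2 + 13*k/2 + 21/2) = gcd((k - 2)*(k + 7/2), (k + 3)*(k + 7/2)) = k + 7/2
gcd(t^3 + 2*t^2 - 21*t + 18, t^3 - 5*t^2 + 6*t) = t - 3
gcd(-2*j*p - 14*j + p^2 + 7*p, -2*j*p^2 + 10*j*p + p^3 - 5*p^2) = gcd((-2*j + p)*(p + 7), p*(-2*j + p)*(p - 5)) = -2*j + p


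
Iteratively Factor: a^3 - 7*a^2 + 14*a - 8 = (a - 1)*(a^2 - 6*a + 8) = (a - 2)*(a - 1)*(a - 4)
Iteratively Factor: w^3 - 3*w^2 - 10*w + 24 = (w + 3)*(w^2 - 6*w + 8) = (w - 2)*(w + 3)*(w - 4)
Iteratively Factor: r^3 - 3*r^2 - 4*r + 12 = (r - 2)*(r^2 - r - 6) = (r - 3)*(r - 2)*(r + 2)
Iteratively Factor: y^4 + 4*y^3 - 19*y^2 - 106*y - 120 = (y + 2)*(y^3 + 2*y^2 - 23*y - 60) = (y - 5)*(y + 2)*(y^2 + 7*y + 12) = (y - 5)*(y + 2)*(y + 4)*(y + 3)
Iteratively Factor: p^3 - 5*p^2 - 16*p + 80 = (p + 4)*(p^2 - 9*p + 20) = (p - 5)*(p + 4)*(p - 4)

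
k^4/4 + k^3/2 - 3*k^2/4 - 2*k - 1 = (k/4 + 1/2)*(k - 2)*(k + 1)^2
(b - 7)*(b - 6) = b^2 - 13*b + 42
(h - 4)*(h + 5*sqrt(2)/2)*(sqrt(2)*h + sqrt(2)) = sqrt(2)*h^3 - 3*sqrt(2)*h^2 + 5*h^2 - 15*h - 4*sqrt(2)*h - 20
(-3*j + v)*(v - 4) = -3*j*v + 12*j + v^2 - 4*v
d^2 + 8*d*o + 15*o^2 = (d + 3*o)*(d + 5*o)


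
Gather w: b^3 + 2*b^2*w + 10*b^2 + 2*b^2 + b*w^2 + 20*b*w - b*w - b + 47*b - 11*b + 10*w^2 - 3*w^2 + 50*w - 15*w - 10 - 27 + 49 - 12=b^3 + 12*b^2 + 35*b + w^2*(b + 7) + w*(2*b^2 + 19*b + 35)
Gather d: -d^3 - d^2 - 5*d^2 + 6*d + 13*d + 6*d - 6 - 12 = -d^3 - 6*d^2 + 25*d - 18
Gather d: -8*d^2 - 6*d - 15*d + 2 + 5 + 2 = -8*d^2 - 21*d + 9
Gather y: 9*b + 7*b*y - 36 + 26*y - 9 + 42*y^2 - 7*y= 9*b + 42*y^2 + y*(7*b + 19) - 45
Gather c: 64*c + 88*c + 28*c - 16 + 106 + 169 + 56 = 180*c + 315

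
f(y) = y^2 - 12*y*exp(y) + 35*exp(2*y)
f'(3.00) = 27281.91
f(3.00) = 13405.93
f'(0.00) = 58.00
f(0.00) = 35.00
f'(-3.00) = -4.63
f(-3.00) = 10.88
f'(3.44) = 66429.08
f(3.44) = 32766.36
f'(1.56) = 1442.18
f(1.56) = 705.97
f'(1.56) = 1442.18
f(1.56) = 705.97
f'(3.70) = 112245.08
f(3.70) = 55477.28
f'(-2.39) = -2.66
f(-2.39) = 8.63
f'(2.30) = 6573.52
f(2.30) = 3211.95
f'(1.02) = 473.16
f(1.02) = 236.27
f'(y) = -12*y*exp(y) + 2*y + 70*exp(2*y) - 12*exp(y)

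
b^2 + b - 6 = (b - 2)*(b + 3)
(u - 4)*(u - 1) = u^2 - 5*u + 4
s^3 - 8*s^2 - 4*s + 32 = (s - 8)*(s - 2)*(s + 2)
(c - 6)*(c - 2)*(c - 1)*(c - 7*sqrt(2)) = c^4 - 7*sqrt(2)*c^3 - 9*c^3 + 20*c^2 + 63*sqrt(2)*c^2 - 140*sqrt(2)*c - 12*c + 84*sqrt(2)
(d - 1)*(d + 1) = d^2 - 1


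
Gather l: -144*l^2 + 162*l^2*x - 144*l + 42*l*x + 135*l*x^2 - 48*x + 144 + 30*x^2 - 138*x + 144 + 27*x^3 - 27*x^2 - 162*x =l^2*(162*x - 144) + l*(135*x^2 + 42*x - 144) + 27*x^3 + 3*x^2 - 348*x + 288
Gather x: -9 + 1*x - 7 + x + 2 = 2*x - 14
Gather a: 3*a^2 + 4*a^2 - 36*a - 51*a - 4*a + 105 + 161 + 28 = 7*a^2 - 91*a + 294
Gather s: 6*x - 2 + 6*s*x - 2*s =s*(6*x - 2) + 6*x - 2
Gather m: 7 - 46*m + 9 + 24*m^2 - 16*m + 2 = 24*m^2 - 62*m + 18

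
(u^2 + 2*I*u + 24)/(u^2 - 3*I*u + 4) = (u + 6*I)/(u + I)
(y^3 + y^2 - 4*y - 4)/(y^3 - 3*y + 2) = (y^2 - y - 2)/(y^2 - 2*y + 1)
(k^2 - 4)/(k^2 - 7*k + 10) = (k + 2)/(k - 5)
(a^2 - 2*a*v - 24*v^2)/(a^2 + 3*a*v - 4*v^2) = (-a + 6*v)/(-a + v)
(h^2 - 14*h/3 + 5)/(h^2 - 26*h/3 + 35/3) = (h - 3)/(h - 7)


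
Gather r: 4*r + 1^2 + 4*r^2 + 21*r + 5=4*r^2 + 25*r + 6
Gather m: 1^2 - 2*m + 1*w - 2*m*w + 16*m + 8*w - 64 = m*(14 - 2*w) + 9*w - 63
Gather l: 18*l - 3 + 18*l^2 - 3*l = 18*l^2 + 15*l - 3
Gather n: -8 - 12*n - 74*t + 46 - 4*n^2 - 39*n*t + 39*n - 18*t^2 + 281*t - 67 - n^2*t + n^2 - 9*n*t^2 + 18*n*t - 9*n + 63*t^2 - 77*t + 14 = n^2*(-t - 3) + n*(-9*t^2 - 21*t + 18) + 45*t^2 + 130*t - 15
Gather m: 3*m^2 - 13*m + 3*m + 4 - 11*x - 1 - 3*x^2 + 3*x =3*m^2 - 10*m - 3*x^2 - 8*x + 3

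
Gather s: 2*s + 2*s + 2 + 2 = 4*s + 4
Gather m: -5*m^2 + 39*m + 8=-5*m^2 + 39*m + 8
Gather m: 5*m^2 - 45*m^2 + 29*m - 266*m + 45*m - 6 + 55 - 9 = -40*m^2 - 192*m + 40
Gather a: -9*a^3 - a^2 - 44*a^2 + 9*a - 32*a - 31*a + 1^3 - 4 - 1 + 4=-9*a^3 - 45*a^2 - 54*a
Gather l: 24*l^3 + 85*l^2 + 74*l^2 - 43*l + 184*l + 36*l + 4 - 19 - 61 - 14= 24*l^3 + 159*l^2 + 177*l - 90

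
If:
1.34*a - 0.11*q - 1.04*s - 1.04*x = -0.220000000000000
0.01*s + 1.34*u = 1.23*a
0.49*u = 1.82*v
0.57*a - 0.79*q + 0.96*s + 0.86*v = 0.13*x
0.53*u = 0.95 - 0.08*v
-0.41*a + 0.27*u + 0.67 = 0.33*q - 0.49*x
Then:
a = 1.89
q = 2.96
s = 1.07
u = 1.72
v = 0.46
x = 1.26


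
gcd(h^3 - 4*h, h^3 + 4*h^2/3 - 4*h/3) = h^2 + 2*h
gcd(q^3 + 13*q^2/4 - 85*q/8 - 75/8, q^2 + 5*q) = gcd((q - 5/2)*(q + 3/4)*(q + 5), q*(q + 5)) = q + 5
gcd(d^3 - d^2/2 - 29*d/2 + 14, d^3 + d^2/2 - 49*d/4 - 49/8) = d - 7/2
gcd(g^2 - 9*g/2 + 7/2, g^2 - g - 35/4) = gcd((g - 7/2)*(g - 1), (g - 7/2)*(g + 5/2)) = g - 7/2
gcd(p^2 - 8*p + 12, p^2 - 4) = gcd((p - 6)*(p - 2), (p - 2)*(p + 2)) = p - 2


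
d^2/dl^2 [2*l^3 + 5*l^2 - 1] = 12*l + 10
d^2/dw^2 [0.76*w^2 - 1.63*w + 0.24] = 1.52000000000000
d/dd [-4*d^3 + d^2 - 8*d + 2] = -12*d^2 + 2*d - 8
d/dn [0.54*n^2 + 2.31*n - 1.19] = 1.08*n + 2.31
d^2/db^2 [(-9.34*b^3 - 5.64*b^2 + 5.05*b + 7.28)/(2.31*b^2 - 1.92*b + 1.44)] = (5.6843418860808e-14*b^5 - 9.94759830064144e-14*b^4 - 2.85924599999998*b^3 + 500.585616*b^2 - 410.724*b + 9.775872)/(12.326391*b^6 - 30.735936*b^5 + 48.598704*b^4 - 45.398016*b^3 + 30.295296*b^2 - 11.943936*b + 2.985984)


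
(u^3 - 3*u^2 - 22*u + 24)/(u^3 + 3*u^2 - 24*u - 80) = (u^2 - 7*u + 6)/(u^2 - u - 20)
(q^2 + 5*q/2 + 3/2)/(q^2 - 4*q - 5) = (q + 3/2)/(q - 5)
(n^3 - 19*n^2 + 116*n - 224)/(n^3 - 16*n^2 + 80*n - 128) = (n - 7)/(n - 4)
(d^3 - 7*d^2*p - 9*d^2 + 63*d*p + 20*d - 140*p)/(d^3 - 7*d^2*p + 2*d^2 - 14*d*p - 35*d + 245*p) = (d - 4)/(d + 7)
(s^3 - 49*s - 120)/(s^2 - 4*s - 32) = (s^2 + 8*s + 15)/(s + 4)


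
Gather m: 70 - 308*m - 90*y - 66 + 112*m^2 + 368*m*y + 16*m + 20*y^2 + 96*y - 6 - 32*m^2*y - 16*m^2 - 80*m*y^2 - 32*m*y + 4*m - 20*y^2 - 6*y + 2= m^2*(96 - 32*y) + m*(-80*y^2 + 336*y - 288)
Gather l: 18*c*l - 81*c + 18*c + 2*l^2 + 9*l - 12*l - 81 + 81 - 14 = -63*c + 2*l^2 + l*(18*c - 3) - 14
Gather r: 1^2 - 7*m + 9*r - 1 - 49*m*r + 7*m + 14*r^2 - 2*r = 14*r^2 + r*(7 - 49*m)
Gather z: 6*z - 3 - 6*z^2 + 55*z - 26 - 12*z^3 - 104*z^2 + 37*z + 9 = -12*z^3 - 110*z^2 + 98*z - 20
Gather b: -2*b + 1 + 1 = 2 - 2*b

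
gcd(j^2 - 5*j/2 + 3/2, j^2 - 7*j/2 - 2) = 1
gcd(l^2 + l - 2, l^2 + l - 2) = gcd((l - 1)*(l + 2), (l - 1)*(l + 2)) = l^2 + l - 2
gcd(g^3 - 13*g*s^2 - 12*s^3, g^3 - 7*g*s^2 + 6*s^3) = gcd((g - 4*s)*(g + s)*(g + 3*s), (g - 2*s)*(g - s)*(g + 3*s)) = g + 3*s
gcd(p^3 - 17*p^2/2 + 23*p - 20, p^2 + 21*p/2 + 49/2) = 1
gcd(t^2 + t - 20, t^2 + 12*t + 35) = t + 5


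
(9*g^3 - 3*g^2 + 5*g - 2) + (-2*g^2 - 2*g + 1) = 9*g^3 - 5*g^2 + 3*g - 1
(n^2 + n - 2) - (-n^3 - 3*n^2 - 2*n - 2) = n^3 + 4*n^2 + 3*n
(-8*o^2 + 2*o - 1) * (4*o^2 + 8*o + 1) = -32*o^4 - 56*o^3 + 4*o^2 - 6*o - 1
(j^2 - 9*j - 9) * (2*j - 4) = 2*j^3 - 22*j^2 + 18*j + 36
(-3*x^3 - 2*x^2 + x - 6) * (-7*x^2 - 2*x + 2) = 21*x^5 + 20*x^4 - 9*x^3 + 36*x^2 + 14*x - 12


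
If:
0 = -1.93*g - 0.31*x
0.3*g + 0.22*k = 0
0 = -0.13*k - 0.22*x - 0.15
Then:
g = 0.10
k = -0.13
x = -0.60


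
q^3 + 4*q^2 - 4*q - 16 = (q - 2)*(q + 2)*(q + 4)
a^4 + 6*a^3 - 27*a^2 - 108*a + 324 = (a - 3)^2*(a + 6)^2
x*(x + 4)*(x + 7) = x^3 + 11*x^2 + 28*x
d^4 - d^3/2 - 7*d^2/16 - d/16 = d*(d - 1)*(d + 1/4)^2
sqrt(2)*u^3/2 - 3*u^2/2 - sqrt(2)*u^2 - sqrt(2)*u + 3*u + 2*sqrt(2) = (u - 2)*(u - 2*sqrt(2))*(sqrt(2)*u/2 + 1/2)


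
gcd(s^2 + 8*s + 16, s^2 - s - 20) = s + 4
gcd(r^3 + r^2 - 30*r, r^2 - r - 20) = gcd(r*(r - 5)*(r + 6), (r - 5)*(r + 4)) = r - 5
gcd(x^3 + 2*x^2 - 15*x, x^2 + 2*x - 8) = 1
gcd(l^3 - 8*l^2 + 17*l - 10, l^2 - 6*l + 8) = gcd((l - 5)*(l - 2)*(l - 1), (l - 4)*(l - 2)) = l - 2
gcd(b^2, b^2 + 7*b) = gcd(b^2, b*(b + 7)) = b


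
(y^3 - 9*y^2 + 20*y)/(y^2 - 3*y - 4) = y*(y - 5)/(y + 1)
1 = 1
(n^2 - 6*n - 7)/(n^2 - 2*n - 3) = (n - 7)/(n - 3)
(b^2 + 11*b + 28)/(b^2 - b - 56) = (b + 4)/(b - 8)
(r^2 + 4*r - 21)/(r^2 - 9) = (r + 7)/(r + 3)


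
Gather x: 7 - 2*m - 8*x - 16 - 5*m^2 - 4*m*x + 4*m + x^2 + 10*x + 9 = -5*m^2 + 2*m + x^2 + x*(2 - 4*m)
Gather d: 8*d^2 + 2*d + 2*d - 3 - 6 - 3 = 8*d^2 + 4*d - 12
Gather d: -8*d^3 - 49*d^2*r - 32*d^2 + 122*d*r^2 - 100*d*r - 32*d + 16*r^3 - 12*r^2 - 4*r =-8*d^3 + d^2*(-49*r - 32) + d*(122*r^2 - 100*r - 32) + 16*r^3 - 12*r^2 - 4*r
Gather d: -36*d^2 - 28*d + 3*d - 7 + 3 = -36*d^2 - 25*d - 4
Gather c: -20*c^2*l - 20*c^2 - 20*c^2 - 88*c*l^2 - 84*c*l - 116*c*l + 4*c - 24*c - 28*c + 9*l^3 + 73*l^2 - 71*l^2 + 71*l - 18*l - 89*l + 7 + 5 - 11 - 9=c^2*(-20*l - 40) + c*(-88*l^2 - 200*l - 48) + 9*l^3 + 2*l^2 - 36*l - 8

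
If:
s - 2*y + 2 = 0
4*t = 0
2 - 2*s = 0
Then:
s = 1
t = 0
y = 3/2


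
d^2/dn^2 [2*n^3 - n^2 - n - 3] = 12*n - 2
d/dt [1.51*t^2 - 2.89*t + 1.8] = 3.02*t - 2.89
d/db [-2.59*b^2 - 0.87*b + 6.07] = -5.18*b - 0.87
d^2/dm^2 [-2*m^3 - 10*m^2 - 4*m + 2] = -12*m - 20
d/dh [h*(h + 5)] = 2*h + 5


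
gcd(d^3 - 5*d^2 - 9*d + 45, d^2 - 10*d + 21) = d - 3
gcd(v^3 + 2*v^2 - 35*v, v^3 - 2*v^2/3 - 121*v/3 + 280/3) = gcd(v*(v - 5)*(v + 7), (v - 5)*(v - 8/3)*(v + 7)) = v^2 + 2*v - 35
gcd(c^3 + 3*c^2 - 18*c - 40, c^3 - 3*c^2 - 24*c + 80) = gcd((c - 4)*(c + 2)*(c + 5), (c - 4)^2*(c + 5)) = c^2 + c - 20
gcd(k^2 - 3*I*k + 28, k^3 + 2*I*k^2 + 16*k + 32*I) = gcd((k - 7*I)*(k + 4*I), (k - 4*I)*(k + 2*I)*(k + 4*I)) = k + 4*I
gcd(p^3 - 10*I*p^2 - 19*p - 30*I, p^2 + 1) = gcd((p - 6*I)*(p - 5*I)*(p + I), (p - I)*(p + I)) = p + I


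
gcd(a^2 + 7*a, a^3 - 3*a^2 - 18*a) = a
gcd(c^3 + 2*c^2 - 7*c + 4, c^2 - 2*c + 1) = c^2 - 2*c + 1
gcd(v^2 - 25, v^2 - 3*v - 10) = v - 5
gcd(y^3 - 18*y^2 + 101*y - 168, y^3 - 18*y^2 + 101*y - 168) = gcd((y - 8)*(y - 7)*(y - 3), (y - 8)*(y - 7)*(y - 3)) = y^3 - 18*y^2 + 101*y - 168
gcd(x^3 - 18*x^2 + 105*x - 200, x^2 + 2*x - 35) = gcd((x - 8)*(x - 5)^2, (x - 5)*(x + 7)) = x - 5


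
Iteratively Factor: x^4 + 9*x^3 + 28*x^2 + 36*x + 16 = (x + 2)*(x^3 + 7*x^2 + 14*x + 8) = (x + 2)^2*(x^2 + 5*x + 4) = (x + 2)^2*(x + 4)*(x + 1)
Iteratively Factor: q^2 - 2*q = (q)*(q - 2)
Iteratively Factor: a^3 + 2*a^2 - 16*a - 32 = (a + 4)*(a^2 - 2*a - 8) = (a - 4)*(a + 4)*(a + 2)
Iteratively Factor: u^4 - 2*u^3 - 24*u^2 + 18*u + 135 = (u - 3)*(u^3 + u^2 - 21*u - 45) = (u - 5)*(u - 3)*(u^2 + 6*u + 9) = (u - 5)*(u - 3)*(u + 3)*(u + 3)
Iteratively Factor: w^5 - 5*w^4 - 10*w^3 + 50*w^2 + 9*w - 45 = (w + 1)*(w^4 - 6*w^3 - 4*w^2 + 54*w - 45) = (w - 5)*(w + 1)*(w^3 - w^2 - 9*w + 9) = (w - 5)*(w - 3)*(w + 1)*(w^2 + 2*w - 3) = (w - 5)*(w - 3)*(w - 1)*(w + 1)*(w + 3)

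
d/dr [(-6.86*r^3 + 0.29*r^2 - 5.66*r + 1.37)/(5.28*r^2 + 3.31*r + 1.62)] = (-36.2208*r^4 - 45.4132*r^3 - 2.49489999999999*r^2 - 13.5276*r - 13.7039)/(27.8784*r^4 + 34.9536*r^3 + 28.0633*r^2 + 10.7244*r + 2.6244)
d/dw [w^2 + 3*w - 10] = 2*w + 3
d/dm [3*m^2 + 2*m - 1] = 6*m + 2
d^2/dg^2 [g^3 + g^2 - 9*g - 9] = 6*g + 2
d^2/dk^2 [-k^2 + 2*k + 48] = -2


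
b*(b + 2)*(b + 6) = b^3 + 8*b^2 + 12*b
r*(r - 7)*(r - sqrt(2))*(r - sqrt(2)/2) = r^4 - 7*r^3 - 3*sqrt(2)*r^3/2 + r^2 + 21*sqrt(2)*r^2/2 - 7*r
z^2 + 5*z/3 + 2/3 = (z + 2/3)*(z + 1)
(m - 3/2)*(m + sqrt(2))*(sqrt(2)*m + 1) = sqrt(2)*m^3 - 3*sqrt(2)*m^2/2 + 3*m^2 - 9*m/2 + sqrt(2)*m - 3*sqrt(2)/2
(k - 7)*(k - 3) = k^2 - 10*k + 21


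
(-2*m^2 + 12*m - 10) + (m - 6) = -2*m^2 + 13*m - 16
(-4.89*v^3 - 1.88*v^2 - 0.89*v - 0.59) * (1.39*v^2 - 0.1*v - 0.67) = -6.7971*v^5 - 2.1242*v^4 + 2.2272*v^3 + 0.5285*v^2 + 0.6553*v + 0.3953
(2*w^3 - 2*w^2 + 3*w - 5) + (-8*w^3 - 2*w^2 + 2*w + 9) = -6*w^3 - 4*w^2 + 5*w + 4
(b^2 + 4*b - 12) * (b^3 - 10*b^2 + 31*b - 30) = b^5 - 6*b^4 - 21*b^3 + 214*b^2 - 492*b + 360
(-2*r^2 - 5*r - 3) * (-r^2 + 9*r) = 2*r^4 - 13*r^3 - 42*r^2 - 27*r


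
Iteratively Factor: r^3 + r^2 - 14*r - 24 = (r - 4)*(r^2 + 5*r + 6) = (r - 4)*(r + 3)*(r + 2)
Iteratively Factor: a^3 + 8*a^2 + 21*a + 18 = (a + 2)*(a^2 + 6*a + 9) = (a + 2)*(a + 3)*(a + 3)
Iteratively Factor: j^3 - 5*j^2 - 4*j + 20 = (j + 2)*(j^2 - 7*j + 10) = (j - 2)*(j + 2)*(j - 5)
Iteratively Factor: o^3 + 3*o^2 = (o + 3)*(o^2) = o*(o + 3)*(o)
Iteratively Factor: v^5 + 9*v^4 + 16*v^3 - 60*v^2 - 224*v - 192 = (v - 3)*(v^4 + 12*v^3 + 52*v^2 + 96*v + 64) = (v - 3)*(v + 2)*(v^3 + 10*v^2 + 32*v + 32) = (v - 3)*(v + 2)*(v + 4)*(v^2 + 6*v + 8) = (v - 3)*(v + 2)^2*(v + 4)*(v + 4)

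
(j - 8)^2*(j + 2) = j^3 - 14*j^2 + 32*j + 128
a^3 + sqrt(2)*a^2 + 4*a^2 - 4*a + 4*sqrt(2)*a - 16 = (a + 4)*(a - sqrt(2))*(a + 2*sqrt(2))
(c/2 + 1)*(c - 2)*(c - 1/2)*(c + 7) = c^4/2 + 13*c^3/4 - 15*c^2/4 - 13*c + 7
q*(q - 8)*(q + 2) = q^3 - 6*q^2 - 16*q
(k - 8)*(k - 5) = k^2 - 13*k + 40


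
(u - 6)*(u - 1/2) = u^2 - 13*u/2 + 3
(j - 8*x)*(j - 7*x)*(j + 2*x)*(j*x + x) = j^4*x - 13*j^3*x^2 + j^3*x + 26*j^2*x^3 - 13*j^2*x^2 + 112*j*x^4 + 26*j*x^3 + 112*x^4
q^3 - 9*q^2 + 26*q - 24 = (q - 4)*(q - 3)*(q - 2)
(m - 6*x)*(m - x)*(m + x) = m^3 - 6*m^2*x - m*x^2 + 6*x^3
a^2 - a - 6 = (a - 3)*(a + 2)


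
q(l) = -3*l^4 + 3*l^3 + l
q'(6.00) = -2267.00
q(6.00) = -3234.00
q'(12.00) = -19439.00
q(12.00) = -57012.00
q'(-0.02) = 1.00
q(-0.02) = -0.02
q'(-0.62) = 7.32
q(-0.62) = -1.78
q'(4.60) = -976.59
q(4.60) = -1046.63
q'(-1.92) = 119.11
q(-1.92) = -63.92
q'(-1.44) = 55.49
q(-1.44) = -23.30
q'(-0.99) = 21.46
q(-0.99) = -6.78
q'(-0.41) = 3.34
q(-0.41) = -0.70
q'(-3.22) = 494.95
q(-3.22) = -425.89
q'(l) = -12*l^3 + 9*l^2 + 1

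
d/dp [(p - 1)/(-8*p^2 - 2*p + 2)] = 2*p*(p - 2)/(16*p^4 + 8*p^3 - 7*p^2 - 2*p + 1)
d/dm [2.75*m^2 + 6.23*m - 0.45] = 5.5*m + 6.23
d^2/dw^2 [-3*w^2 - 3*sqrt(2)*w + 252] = -6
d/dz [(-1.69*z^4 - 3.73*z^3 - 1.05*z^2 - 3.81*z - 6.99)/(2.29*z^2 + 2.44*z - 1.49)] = (-7.7402*z^5 - 20.9125*z^4 - 8.13*z^3 + 22.836*z^2 + 35.1432*z + 22.7325)/(5.2441*z^4 + 11.1752*z^3 - 0.8706*z^2 - 7.2712*z + 2.2201)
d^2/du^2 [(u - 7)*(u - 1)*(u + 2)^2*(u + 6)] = 20*u^3 + 24*u^2 - 270*u - 260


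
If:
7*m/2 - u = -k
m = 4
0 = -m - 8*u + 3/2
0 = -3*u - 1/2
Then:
No Solution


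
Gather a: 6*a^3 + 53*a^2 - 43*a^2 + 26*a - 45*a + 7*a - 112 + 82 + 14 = 6*a^3 + 10*a^2 - 12*a - 16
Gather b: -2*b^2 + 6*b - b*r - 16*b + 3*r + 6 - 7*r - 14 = -2*b^2 + b*(-r - 10) - 4*r - 8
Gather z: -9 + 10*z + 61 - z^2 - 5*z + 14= -z^2 + 5*z + 66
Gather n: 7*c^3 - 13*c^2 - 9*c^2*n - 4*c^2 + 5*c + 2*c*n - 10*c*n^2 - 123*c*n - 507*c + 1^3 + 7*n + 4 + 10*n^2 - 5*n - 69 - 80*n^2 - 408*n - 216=7*c^3 - 17*c^2 - 502*c + n^2*(-10*c - 70) + n*(-9*c^2 - 121*c - 406) - 280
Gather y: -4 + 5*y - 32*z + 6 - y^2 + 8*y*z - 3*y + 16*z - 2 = -y^2 + y*(8*z + 2) - 16*z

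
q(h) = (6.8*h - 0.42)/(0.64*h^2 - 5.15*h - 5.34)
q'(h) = (5.15 - 1.28*h)*(6.8*h - 0.42)/(0.64*h^2 - 5.15*h - 5.34)^2 + 6.8/(0.64*h^2 - 5.15*h - 5.34) = (-4.352*h^2 + 0.537599999999998*h - 38.475)/(0.4096*h^4 - 6.592*h^3 + 19.6873*h^2 + 55.002*h + 28.5156)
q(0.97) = -0.63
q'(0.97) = -0.44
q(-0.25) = 0.53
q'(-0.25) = -2.41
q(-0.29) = 0.63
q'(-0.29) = -2.71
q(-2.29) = -1.63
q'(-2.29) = -0.65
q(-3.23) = -1.25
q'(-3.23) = -0.27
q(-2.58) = -1.47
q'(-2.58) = -0.46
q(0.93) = -0.62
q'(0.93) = -0.46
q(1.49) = -0.84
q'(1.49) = -0.35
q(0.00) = 0.08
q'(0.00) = -1.35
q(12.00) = 3.24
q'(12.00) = -1.05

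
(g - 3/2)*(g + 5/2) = g^2 + g - 15/4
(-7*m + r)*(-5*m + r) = 35*m^2 - 12*m*r + r^2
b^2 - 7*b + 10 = (b - 5)*(b - 2)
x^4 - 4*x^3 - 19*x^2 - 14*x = x*(x - 7)*(x + 1)*(x + 2)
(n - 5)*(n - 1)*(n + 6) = n^3 - 31*n + 30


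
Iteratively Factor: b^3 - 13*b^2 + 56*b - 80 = (b - 5)*(b^2 - 8*b + 16) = (b - 5)*(b - 4)*(b - 4)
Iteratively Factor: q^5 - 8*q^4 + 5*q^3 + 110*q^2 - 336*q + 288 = (q - 4)*(q^4 - 4*q^3 - 11*q^2 + 66*q - 72) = (q - 4)*(q - 3)*(q^3 - q^2 - 14*q + 24) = (q - 4)*(q - 3)*(q + 4)*(q^2 - 5*q + 6) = (q - 4)*(q - 3)*(q - 2)*(q + 4)*(q - 3)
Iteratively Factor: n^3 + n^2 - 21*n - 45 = (n + 3)*(n^2 - 2*n - 15) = (n + 3)^2*(n - 5)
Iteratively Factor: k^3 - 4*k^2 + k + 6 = (k - 3)*(k^2 - k - 2) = (k - 3)*(k + 1)*(k - 2)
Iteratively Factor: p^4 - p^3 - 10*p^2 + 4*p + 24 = (p + 2)*(p^3 - 3*p^2 - 4*p + 12) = (p + 2)^2*(p^2 - 5*p + 6) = (p - 2)*(p + 2)^2*(p - 3)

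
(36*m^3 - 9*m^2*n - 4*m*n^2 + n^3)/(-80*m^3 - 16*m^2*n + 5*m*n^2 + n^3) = (-9*m^2 + n^2)/(20*m^2 + 9*m*n + n^2)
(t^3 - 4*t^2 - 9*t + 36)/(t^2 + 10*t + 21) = (t^2 - 7*t + 12)/(t + 7)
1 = 1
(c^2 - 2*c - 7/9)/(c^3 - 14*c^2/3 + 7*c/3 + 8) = (9*c^2 - 18*c - 7)/(3*(3*c^3 - 14*c^2 + 7*c + 24))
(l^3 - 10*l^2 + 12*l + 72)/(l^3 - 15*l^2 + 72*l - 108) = (l + 2)/(l - 3)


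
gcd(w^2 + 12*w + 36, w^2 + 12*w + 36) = w^2 + 12*w + 36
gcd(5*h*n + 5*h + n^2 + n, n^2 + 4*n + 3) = n + 1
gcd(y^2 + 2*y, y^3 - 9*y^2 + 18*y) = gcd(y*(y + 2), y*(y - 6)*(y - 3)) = y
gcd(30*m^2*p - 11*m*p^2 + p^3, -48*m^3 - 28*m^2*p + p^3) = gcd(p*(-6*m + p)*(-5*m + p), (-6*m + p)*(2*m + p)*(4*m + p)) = -6*m + p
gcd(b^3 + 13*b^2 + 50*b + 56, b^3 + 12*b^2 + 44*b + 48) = b^2 + 6*b + 8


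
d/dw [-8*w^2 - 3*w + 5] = -16*w - 3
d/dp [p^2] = 2*p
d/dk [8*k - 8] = 8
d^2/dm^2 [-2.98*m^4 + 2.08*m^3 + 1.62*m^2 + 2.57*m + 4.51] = -35.76*m^2 + 12.48*m + 3.24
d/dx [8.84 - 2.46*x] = -2.46000000000000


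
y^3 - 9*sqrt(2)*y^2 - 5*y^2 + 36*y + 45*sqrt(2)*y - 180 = (y - 5)*(y - 6*sqrt(2))*(y - 3*sqrt(2))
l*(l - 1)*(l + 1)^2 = l^4 + l^3 - l^2 - l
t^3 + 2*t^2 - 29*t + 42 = (t - 3)*(t - 2)*(t + 7)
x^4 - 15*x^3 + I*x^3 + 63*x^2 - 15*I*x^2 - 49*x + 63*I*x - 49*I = (x - 7)^2*(x - 1)*(x + I)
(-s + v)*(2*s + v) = -2*s^2 + s*v + v^2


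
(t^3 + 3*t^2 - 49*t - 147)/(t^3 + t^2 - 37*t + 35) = (t^2 - 4*t - 21)/(t^2 - 6*t + 5)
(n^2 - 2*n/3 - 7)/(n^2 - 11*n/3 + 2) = (3*n + 7)/(3*n - 2)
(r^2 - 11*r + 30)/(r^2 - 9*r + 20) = (r - 6)/(r - 4)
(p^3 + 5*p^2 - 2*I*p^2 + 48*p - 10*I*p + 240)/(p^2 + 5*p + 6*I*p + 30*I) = p - 8*I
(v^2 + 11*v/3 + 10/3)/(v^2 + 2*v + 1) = (3*v^2 + 11*v + 10)/(3*(v^2 + 2*v + 1))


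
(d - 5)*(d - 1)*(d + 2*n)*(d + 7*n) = d^4 + 9*d^3*n - 6*d^3 + 14*d^2*n^2 - 54*d^2*n + 5*d^2 - 84*d*n^2 + 45*d*n + 70*n^2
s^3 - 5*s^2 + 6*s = s*(s - 3)*(s - 2)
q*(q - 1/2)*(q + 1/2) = q^3 - q/4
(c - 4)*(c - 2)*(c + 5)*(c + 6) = c^4 + 5*c^3 - 28*c^2 - 92*c + 240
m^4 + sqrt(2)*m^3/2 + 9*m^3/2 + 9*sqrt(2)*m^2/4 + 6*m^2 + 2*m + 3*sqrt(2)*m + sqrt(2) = (m + 1/2)*(m + 2)^2*(m + sqrt(2)/2)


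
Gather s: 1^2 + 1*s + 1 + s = 2*s + 2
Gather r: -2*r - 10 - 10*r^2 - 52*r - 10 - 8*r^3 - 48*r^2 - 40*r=-8*r^3 - 58*r^2 - 94*r - 20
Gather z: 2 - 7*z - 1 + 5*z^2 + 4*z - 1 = 5*z^2 - 3*z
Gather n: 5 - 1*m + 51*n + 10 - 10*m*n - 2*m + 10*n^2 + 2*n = -3*m + 10*n^2 + n*(53 - 10*m) + 15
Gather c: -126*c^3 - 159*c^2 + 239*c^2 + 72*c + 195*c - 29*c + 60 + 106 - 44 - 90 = -126*c^3 + 80*c^2 + 238*c + 32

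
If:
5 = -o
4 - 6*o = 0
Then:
No Solution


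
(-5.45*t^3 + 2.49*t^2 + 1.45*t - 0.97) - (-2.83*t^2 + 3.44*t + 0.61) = -5.45*t^3 + 5.32*t^2 - 1.99*t - 1.58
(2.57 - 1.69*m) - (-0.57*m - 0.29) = 2.86 - 1.12*m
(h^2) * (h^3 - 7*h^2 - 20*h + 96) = h^5 - 7*h^4 - 20*h^3 + 96*h^2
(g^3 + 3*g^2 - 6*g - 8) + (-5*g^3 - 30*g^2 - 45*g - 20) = -4*g^3 - 27*g^2 - 51*g - 28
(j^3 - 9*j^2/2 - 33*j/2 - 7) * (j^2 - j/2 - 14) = j^5 - 5*j^4 - 113*j^3/4 + 257*j^2/4 + 469*j/2 + 98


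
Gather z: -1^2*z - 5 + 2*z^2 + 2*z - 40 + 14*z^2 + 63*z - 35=16*z^2 + 64*z - 80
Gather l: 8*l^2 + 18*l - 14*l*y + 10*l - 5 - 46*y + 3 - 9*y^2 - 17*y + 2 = 8*l^2 + l*(28 - 14*y) - 9*y^2 - 63*y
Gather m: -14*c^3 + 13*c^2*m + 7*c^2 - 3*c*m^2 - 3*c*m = -14*c^3 + 7*c^2 - 3*c*m^2 + m*(13*c^2 - 3*c)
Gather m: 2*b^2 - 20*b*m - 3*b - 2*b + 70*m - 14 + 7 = 2*b^2 - 5*b + m*(70 - 20*b) - 7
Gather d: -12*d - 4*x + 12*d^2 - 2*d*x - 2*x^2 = 12*d^2 + d*(-2*x - 12) - 2*x^2 - 4*x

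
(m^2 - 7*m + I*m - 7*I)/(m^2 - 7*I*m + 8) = (m - 7)/(m - 8*I)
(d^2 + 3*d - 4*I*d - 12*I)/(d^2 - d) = (d^2 + d*(3 - 4*I) - 12*I)/(d*(d - 1))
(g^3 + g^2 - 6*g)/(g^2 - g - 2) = g*(g + 3)/(g + 1)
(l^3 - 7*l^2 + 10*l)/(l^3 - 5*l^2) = (l - 2)/l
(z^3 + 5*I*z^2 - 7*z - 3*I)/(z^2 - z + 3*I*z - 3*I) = (z^2 + 2*I*z - 1)/(z - 1)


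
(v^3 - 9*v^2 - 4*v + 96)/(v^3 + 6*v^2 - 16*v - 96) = (v^2 - 5*v - 24)/(v^2 + 10*v + 24)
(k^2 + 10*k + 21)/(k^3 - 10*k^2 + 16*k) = (k^2 + 10*k + 21)/(k*(k^2 - 10*k + 16))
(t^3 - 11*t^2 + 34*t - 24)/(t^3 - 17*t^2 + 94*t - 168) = (t - 1)/(t - 7)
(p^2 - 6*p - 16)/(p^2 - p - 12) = (-p^2 + 6*p + 16)/(-p^2 + p + 12)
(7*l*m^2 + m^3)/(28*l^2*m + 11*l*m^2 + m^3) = m/(4*l + m)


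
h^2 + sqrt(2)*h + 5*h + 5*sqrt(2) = (h + 5)*(h + sqrt(2))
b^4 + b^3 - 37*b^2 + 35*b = b*(b - 5)*(b - 1)*(b + 7)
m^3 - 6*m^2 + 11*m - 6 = (m - 3)*(m - 2)*(m - 1)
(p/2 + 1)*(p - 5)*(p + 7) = p^3/2 + 2*p^2 - 31*p/2 - 35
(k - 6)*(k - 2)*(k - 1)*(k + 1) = k^4 - 8*k^3 + 11*k^2 + 8*k - 12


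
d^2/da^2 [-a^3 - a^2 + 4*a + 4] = -6*a - 2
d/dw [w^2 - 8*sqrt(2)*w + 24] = 2*w - 8*sqrt(2)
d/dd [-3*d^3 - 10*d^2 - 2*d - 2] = -9*d^2 - 20*d - 2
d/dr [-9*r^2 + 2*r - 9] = 2 - 18*r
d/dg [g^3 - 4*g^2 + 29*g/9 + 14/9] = 3*g^2 - 8*g + 29/9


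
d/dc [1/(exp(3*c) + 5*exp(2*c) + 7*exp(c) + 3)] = (-3*exp(2*c) - 10*exp(c) - 7)*exp(c)/(exp(3*c) + 5*exp(2*c) + 7*exp(c) + 3)^2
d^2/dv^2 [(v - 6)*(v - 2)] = 2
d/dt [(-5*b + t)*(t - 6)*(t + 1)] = -10*b*t + 25*b + 3*t^2 - 10*t - 6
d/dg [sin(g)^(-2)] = -2*cos(g)/sin(g)^3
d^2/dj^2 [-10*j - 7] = 0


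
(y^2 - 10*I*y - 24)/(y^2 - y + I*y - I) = (y^2 - 10*I*y - 24)/(y^2 - y + I*y - I)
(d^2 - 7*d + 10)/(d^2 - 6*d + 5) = (d - 2)/(d - 1)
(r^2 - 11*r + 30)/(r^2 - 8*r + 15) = (r - 6)/(r - 3)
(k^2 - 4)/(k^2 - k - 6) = (k - 2)/(k - 3)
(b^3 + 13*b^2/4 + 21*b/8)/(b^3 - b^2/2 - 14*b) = (8*b^2 + 26*b + 21)/(4*(2*b^2 - b - 28))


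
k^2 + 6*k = k*(k + 6)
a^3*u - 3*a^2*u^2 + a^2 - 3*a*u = a*(a - 3*u)*(a*u + 1)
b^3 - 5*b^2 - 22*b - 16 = (b - 8)*(b + 1)*(b + 2)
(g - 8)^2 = g^2 - 16*g + 64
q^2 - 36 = (q - 6)*(q + 6)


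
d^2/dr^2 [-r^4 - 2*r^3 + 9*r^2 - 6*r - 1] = -12*r^2 - 12*r + 18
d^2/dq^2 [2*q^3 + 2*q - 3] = 12*q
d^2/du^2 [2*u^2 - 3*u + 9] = 4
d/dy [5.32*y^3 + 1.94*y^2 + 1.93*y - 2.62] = 15.96*y^2 + 3.88*y + 1.93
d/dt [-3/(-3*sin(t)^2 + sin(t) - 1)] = 3*(1 - 6*sin(t))*cos(t)/(3*sin(t)^2 - sin(t) + 1)^2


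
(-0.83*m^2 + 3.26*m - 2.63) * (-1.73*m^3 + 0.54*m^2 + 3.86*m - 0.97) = 1.4359*m^5 - 6.088*m^4 + 3.1065*m^3 + 11.9685*m^2 - 13.314*m + 2.5511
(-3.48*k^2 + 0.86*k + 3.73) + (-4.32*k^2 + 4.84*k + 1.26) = -7.8*k^2 + 5.7*k + 4.99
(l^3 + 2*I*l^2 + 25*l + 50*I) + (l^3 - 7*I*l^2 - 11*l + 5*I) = 2*l^3 - 5*I*l^2 + 14*l + 55*I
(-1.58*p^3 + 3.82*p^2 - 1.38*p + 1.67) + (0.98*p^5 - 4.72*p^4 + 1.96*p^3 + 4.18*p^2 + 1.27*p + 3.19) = 0.98*p^5 - 4.72*p^4 + 0.38*p^3 + 8.0*p^2 - 0.11*p + 4.86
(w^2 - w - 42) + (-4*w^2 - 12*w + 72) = -3*w^2 - 13*w + 30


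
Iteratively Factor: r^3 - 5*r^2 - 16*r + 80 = (r - 4)*(r^2 - r - 20) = (r - 4)*(r + 4)*(r - 5)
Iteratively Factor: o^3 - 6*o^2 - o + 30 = (o + 2)*(o^2 - 8*o + 15) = (o - 5)*(o + 2)*(o - 3)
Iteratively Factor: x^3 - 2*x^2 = (x - 2)*(x^2) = x*(x - 2)*(x)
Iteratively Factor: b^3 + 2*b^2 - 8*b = (b + 4)*(b^2 - 2*b) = b*(b + 4)*(b - 2)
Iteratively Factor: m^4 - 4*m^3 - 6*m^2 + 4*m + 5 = (m - 1)*(m^3 - 3*m^2 - 9*m - 5) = (m - 1)*(m + 1)*(m^2 - 4*m - 5) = (m - 1)*(m + 1)^2*(m - 5)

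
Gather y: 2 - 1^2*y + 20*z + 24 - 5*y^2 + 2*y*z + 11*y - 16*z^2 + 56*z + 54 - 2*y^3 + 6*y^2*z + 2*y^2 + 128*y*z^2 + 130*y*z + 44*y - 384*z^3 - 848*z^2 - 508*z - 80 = -2*y^3 + y^2*(6*z - 3) + y*(128*z^2 + 132*z + 54) - 384*z^3 - 864*z^2 - 432*z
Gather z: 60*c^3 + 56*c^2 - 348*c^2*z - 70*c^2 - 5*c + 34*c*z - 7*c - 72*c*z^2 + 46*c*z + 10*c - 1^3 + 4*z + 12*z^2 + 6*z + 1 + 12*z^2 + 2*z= 60*c^3 - 14*c^2 - 2*c + z^2*(24 - 72*c) + z*(-348*c^2 + 80*c + 12)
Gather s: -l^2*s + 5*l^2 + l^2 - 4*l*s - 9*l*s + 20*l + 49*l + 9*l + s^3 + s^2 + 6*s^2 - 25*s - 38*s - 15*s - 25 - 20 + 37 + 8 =6*l^2 + 78*l + s^3 + 7*s^2 + s*(-l^2 - 13*l - 78)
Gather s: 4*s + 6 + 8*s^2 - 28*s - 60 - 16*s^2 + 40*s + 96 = -8*s^2 + 16*s + 42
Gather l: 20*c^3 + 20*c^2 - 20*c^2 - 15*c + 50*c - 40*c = 20*c^3 - 5*c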